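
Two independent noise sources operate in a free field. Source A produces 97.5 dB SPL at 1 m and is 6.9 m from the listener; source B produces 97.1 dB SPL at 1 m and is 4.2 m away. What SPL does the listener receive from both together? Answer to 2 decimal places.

At the listener: L_A = 97.5 − 20·log₁₀(6.9) = 80.723 dB; L_B = 97.1 − 20·log₁₀(4.2) = 84.635 dB.
Combined: 10·log₁₀(10^(80.723/10)+10^(84.635/10)) = 86.12 dB SPL.

86.12 dB SPL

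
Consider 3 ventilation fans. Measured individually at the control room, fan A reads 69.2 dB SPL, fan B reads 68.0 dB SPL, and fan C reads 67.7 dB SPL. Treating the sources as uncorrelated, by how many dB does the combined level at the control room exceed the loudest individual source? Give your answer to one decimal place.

3.9 dB

Add the sources as powers (linear), then convert back to dB:
L_total = 10·log₁₀(10^(69.2/10) + 10^(68.0/10) + 10^(67.7/10)) = 73.12 dB SPL.
Excess over the loudest (69.2 dB): 73.12 − 69.2 = 3.9 dB.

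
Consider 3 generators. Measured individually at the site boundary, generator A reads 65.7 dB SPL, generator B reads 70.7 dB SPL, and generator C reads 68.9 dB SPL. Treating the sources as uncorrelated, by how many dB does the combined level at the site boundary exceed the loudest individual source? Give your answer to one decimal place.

3.0 dB

Uncorrelated sources add in intensity (power), not in dB.
L_total = 10·log₁₀(10^(65.7/10) + 10^(70.7/10) + 10^(68.9/10)) = 73.66 dB SPL.
Excess over the loudest (70.7 dB): 73.66 − 70.7 = 3.0 dB.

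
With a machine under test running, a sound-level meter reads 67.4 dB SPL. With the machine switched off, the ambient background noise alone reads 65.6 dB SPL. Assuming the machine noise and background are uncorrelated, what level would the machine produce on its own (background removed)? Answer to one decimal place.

62.7 dB SPL

Subtract intensities: L_src = 10·log₁₀(10^(L_total/10) − 10^(L_bg/10)).
L_src = 10·log₁₀(10^(67.4/10) − 10^(65.6/10)) = 10·log₁₀(1865000) = 62.7 dB SPL.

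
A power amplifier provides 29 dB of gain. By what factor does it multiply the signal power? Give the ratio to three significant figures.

794

Power ratio = 10^(dB/10).
10^(29/10) = 10^(2.900) = 794.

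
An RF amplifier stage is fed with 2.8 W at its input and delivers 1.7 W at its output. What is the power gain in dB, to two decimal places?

Power ratio → dB uses the 10·log₁₀ form:
10·log₁₀(1.7/2.8) = 10·log₁₀(0.6071) = -2.17 dB.

-2.17 dB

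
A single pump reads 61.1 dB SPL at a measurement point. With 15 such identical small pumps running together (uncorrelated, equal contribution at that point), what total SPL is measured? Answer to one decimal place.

72.9 dB SPL

15 equal incoherent sources raise the level by 10·log₁₀(15) = 11.76 dB.
L_total = 61.1 + 11.76 = 72.9 dB SPL.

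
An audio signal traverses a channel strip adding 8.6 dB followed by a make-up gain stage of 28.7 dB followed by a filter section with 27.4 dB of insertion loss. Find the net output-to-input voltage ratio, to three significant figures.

Net gain = 8.6 + 28.7 + (−27.4) = 9.9 dB.
Voltage ratio = 10^(9.9/20) = 3.13.

3.13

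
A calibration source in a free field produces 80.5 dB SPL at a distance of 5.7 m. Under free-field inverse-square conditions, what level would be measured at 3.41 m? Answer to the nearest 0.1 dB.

85.0 dB SPL

Inverse-square spreading gives ΔL = −20·log₁₀(d₂/d₁).
ΔL = −20·log₁₀(3.41/5.7) = 4.46 dB, so L₂ = 80.5 + (4.46) = 85.0 dB SPL.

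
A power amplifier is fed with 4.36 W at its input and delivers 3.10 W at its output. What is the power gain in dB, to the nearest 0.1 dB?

For a power ratio, dB = 10·log₁₀(P₂/P₁).
10·log₁₀(3.10/4.36) = 10·log₁₀(0.7110) = -1.5 dB.

-1.5 dB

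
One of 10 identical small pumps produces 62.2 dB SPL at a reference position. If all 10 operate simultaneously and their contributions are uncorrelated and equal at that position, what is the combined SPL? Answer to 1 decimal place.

10 equal incoherent sources raise the level by 10·log₁₀(10) = 10.00 dB.
L_total = 62.2 + 10.00 = 72.2 dB SPL.

72.2 dB SPL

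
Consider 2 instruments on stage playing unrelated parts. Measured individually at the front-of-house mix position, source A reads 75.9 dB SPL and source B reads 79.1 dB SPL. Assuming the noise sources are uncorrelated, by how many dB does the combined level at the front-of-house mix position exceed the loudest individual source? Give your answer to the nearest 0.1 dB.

1.7 dB

Uncorrelated sources add in intensity (power), not in dB.
L_total = 10·log₁₀(10^(75.9/10) + 10^(79.1/10)) = 80.80 dB SPL.
Excess over the loudest (79.1 dB): 80.80 − 79.1 = 1.7 dB.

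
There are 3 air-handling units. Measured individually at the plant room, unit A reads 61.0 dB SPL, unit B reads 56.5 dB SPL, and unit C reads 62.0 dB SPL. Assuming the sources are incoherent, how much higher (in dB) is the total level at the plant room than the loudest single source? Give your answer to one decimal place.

3.2 dB

Incoherent sources sum as intensities:
L_total = 10·log₁₀(10^(61.0/10) + 10^(56.5/10) + 10^(62.0/10)) = 65.17 dB SPL.
Excess over the loudest (62.0 dB): 65.17 − 62.0 = 3.2 dB.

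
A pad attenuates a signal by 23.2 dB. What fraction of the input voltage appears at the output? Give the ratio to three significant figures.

Voltage ratio = 10^(dB/20).
10^(-23.2/20) = 10^(-1.160) = 0.0692.

0.0692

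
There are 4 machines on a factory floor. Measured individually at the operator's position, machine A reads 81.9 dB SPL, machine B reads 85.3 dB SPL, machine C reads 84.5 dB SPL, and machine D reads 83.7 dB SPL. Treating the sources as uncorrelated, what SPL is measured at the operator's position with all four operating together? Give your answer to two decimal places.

Uncorrelated sources add in intensity (power), not in dB.
L_total = 10·log₁₀(10^(81.9/10) + 10^(85.3/10) + 10^(84.5/10) + 10^(83.7/10)) = 10·log₁₀(1010000000) = 90.04 dB SPL.

90.04 dB SPL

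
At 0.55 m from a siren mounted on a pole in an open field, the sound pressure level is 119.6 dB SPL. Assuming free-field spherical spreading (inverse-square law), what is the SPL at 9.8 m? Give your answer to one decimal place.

Free-field point source: level drops by 20·log₁₀ of the distance ratio.
ΔL = −20·log₁₀(9.8/0.55) = -25.02 dB, so L₂ = 119.6 + (-25.02) = 94.6 dB SPL.

94.6 dB SPL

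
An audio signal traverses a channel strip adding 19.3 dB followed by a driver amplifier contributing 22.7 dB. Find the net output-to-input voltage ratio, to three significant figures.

Net gain = 19.3 + 22.7 = 42.0 dB.
Voltage ratio = 10^(42.0/20) = 126.

126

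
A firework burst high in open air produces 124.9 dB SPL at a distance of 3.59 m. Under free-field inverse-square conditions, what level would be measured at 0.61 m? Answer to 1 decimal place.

For a point source in a free field, ΔL = −20·log₁₀(d₂/d₁).
ΔL = −20·log₁₀(0.61/3.59) = 15.40 dB, so L₂ = 124.9 + (15.40) = 140.3 dB SPL.

140.3 dB SPL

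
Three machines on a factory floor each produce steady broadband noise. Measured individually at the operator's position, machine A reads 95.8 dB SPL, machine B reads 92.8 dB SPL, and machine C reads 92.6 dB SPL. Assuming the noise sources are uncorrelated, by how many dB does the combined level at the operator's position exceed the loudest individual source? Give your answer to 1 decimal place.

Uncorrelated sources add in intensity (power), not in dB.
L_total = 10·log₁₀(10^(95.8/10) + 10^(92.8/10) + 10^(92.6/10)) = 98.77 dB SPL.
Excess over the loudest (95.8 dB): 98.77 − 95.8 = 3.0 dB.

3.0 dB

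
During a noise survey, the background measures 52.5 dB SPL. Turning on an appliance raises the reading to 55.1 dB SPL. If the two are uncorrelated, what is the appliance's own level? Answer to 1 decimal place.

51.6 dB SPL

Subtract intensities: L_src = 10·log₁₀(10^(L_total/10) − 10^(L_bg/10)).
L_src = 10·log₁₀(10^(55.1/10) − 10^(52.5/10)) = 10·log₁₀(145800) = 51.6 dB SPL.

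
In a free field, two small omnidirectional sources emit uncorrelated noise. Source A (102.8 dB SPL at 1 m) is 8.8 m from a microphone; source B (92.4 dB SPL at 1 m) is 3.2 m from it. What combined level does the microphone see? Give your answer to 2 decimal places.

At the listener: L_A = 102.8 − 20·log₁₀(8.8) = 83.910 dB; L_B = 92.4 − 20·log₁₀(3.2) = 82.297 dB.
Combined: 10·log₁₀(10^(83.910/10)+10^(82.297/10)) = 86.19 dB SPL.

86.19 dB SPL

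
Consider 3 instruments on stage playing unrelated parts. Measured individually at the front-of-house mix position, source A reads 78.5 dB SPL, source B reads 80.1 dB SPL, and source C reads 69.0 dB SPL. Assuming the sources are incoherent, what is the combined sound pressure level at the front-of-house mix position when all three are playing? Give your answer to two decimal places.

82.58 dB SPL

Add the sources as powers (linear), then convert back to dB:
L_total = 10·log₁₀(10^(78.5/10) + 10^(80.1/10) + 10^(69.0/10)) = 10·log₁₀(181100000) = 82.58 dB SPL.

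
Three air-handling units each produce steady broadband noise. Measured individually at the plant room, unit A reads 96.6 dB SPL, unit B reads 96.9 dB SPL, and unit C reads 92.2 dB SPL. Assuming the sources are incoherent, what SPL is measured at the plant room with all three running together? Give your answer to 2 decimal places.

100.46 dB SPL

Incoherent sources sum as intensities:
L_total = 10·log₁₀(10^(96.6/10) + 10^(96.9/10) + 10^(92.2/10)) = 10·log₁₀(11128000000) = 100.46 dB SPL.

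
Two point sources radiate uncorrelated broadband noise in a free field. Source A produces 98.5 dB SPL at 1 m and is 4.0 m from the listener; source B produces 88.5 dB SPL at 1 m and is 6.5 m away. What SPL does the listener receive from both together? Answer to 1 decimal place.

At the listener: L_A = 98.5 − 20·log₁₀(4.0) = 86.46 dB; L_B = 88.5 − 20·log₁₀(6.5) = 72.24 dB.
Combined: 10·log₁₀(10^(86.46/10)+10^(72.24/10)) = 86.6 dB SPL.

86.6 dB SPL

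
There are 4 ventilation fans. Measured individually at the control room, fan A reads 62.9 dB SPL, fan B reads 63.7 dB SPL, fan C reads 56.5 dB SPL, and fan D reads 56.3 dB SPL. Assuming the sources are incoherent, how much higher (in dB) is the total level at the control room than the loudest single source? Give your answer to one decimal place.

3.4 dB

Incoherent sources sum as intensities:
L_total = 10·log₁₀(10^(62.9/10) + 10^(63.7/10) + 10^(56.5/10) + 10^(56.3/10)) = 67.13 dB SPL.
Excess over the loudest (63.7 dB): 67.13 − 63.7 = 3.4 dB.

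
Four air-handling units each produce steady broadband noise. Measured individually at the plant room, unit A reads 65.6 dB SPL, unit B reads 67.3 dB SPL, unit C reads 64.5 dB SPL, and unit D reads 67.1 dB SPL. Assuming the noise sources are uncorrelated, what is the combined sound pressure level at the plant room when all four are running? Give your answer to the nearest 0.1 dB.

72.3 dB SPL

Uncorrelated sources add in intensity (power), not in dB.
L_total = 10·log₁₀(10^(65.6/10) + 10^(67.3/10) + 10^(64.5/10) + 10^(67.1/10)) = 10·log₁₀(16950000) = 72.3 dB SPL.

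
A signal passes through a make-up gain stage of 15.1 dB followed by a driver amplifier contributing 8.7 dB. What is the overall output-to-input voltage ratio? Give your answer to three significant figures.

Net gain = 15.1 + 8.7 = 23.8 dB.
Voltage ratio = 10^(23.8/20) = 15.5.

15.5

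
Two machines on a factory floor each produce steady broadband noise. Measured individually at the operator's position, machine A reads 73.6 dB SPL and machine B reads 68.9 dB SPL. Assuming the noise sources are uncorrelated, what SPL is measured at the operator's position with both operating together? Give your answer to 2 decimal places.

Add the sources as powers (linear), then convert back to dB:
L_total = 10·log₁₀(10^(73.6/10) + 10^(68.9/10)) = 10·log₁₀(30670000) = 74.87 dB SPL.

74.87 dB SPL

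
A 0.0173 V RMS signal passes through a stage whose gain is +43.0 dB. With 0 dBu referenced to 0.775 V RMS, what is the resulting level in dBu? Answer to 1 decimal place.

Input level: 20·log₁₀(0.0173/0.775) = -33.03 dBu.
Output: -33.03 + 43.0 = +10.0 dBu.

+10.0 dBu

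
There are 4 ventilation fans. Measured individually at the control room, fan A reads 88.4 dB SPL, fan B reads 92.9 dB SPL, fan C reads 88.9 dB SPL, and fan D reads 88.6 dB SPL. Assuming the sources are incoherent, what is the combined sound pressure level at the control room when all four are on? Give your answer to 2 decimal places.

Uncorrelated sources add in intensity (power), not in dB.
L_total = 10·log₁₀(10^(88.4/10) + 10^(92.9/10) + 10^(88.9/10) + 10^(88.6/10)) = 10·log₁₀(4142000000) = 96.17 dB SPL.

96.17 dB SPL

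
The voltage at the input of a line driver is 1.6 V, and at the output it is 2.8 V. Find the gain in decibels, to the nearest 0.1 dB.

Voltage ratio → dB uses the 20·log₁₀ form:
20·log₁₀(2.8/1.6) = 20·log₁₀(1.750) = 4.9 dB.

4.9 dB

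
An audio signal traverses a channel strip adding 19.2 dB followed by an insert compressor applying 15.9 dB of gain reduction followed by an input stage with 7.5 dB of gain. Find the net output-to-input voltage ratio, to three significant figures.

Net gain = 19.2 + (−15.9) + 7.5 = 10.8 dB.
Voltage ratio = 10^(10.8/20) = 3.47.

3.47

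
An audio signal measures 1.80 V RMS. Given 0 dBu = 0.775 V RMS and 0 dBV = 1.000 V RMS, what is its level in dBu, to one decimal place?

dBu = 20·log₁₀(V / 0.775 V).
20·log₁₀(1.80/0.775) = +7.3 dBu.

+7.3 dBu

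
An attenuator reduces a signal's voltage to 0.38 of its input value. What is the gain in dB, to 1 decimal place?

Voltage is an amplitude quantity, so gain = 20·log₁₀(V_out/V_in).
20·log₁₀(0.38) = -8.4 dB.

-8.4 dB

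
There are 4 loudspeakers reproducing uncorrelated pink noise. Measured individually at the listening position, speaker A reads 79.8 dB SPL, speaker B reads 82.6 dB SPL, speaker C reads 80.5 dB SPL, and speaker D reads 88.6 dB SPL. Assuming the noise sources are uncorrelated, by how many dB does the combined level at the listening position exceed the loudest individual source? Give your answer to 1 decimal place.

1.9 dB

Uncorrelated sources add in intensity (power), not in dB.
L_total = 10·log₁₀(10^(79.8/10) + 10^(82.6/10) + 10^(80.5/10) + 10^(88.6/10)) = 90.47 dB SPL.
Excess over the loudest (88.6 dB): 90.47 − 88.6 = 1.9 dB.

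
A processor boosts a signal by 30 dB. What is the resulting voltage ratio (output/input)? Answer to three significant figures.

Voltage ratio = 10^(dB/20).
10^(30/20) = 10^(1.500) = 31.6.

31.6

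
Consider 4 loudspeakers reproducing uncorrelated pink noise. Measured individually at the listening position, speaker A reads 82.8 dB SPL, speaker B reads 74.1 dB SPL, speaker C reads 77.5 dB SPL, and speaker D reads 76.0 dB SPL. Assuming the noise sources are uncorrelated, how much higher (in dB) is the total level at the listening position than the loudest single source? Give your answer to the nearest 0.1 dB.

2.1 dB

Incoherent sources sum as intensities:
L_total = 10·log₁₀(10^(82.8/10) + 10^(74.1/10) + 10^(77.5/10) + 10^(76.0/10)) = 84.95 dB SPL.
Excess over the loudest (82.8 dB): 84.95 − 82.8 = 2.1 dB.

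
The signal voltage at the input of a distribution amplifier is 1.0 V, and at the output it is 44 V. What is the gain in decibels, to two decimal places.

For a voltage ratio, dB = 20·log₁₀(V₂/V₁).
20·log₁₀(44/1.0) = 20·log₁₀(44.00) = 32.87 dB.

32.87 dB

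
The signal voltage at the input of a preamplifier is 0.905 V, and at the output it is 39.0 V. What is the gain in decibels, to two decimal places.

Voltage ratio → dB uses the 20·log₁₀ form:
20·log₁₀(39.0/0.905) = 20·log₁₀(43.09) = 32.69 dB.

32.69 dB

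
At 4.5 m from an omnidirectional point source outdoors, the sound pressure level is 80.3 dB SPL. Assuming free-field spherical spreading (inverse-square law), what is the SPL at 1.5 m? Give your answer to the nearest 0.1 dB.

89.8 dB SPL

Free-field point source: level drops by 20·log₁₀ of the distance ratio.
ΔL = −20·log₁₀(1.5/4.5) = 9.54 dB, so L₂ = 80.3 + (9.54) = 89.8 dB SPL.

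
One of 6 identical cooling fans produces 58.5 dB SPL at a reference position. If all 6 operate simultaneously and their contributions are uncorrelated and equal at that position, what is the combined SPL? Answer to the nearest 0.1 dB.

6 equal incoherent sources raise the level by 10·log₁₀(6) = 7.78 dB.
L_total = 58.5 + 7.78 = 66.3 dB SPL.

66.3 dB SPL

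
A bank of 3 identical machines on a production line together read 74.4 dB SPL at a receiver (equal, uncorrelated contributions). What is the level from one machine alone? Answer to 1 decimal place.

3 equal incoherent sources add 10·log₁₀(3) = 4.77 dB over one source.
L_one = 74.4 − 4.77 = 69.6 dB SPL.

69.6 dB SPL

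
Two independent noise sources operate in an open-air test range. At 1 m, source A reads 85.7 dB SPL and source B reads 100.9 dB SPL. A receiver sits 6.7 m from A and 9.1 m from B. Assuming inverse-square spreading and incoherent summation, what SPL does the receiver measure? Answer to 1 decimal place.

82.0 dB SPL

At the listener: L_A = 85.7 − 20·log₁₀(6.7) = 69.18 dB; L_B = 100.9 − 20·log₁₀(9.1) = 81.72 dB.
Combined: 10·log₁₀(10^(69.18/10)+10^(81.72/10)) = 82.0 dB SPL.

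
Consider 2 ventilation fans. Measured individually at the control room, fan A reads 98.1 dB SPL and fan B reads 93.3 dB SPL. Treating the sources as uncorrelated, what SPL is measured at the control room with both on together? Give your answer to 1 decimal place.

99.3 dB SPL

Add the sources as powers (linear), then convert back to dB:
L_total = 10·log₁₀(10^(98.1/10) + 10^(93.3/10)) = 10·log₁₀(8595000000) = 99.3 dB SPL.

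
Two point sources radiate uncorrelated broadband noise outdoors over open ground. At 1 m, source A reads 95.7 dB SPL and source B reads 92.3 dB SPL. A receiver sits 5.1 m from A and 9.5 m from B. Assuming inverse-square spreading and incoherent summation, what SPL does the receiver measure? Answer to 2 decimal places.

82.09 dB SPL

At the listener: L_A = 95.7 − 20·log₁₀(5.1) = 81.549 dB; L_B = 92.3 − 20·log₁₀(9.5) = 72.746 dB.
Combined: 10·log₁₀(10^(81.549/10)+10^(72.746/10)) = 82.09 dB SPL.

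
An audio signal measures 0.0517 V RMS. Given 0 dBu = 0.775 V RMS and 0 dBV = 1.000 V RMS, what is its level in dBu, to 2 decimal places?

-23.52 dBu

dBu = 20·log₁₀(V / 0.775 V).
20·log₁₀(0.0517/0.775) = -23.52 dBu.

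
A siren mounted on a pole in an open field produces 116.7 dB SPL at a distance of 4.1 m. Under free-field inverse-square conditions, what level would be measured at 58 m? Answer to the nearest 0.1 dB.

93.7 dB SPL

Free-field point source: level drops by 20·log₁₀ of the distance ratio.
ΔL = −20·log₁₀(58/4.1) = -23.01 dB, so L₂ = 116.7 + (-23.01) = 93.7 dB SPL.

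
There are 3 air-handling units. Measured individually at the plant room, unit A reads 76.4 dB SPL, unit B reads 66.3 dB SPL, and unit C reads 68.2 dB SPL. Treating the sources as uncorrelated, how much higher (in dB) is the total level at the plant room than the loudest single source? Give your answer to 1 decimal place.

1.0 dB

Add the sources as powers (linear), then convert back to dB:
L_total = 10·log₁₀(10^(76.4/10) + 10^(66.3/10) + 10^(68.2/10)) = 77.37 dB SPL.
Excess over the loudest (76.4 dB): 77.37 − 76.4 = 1.0 dB.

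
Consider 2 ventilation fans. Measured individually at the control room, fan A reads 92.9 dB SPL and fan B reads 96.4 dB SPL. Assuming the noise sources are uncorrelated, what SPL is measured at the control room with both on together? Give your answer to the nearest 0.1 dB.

98.0 dB SPL

Uncorrelated sources add in intensity (power), not in dB.
L_total = 10·log₁₀(10^(92.9/10) + 10^(96.4/10)) = 10·log₁₀(6315000000) = 98.0 dB SPL.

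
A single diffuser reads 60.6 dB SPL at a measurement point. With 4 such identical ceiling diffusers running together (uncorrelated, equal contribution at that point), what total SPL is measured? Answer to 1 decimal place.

66.6 dB SPL

4 equal incoherent sources raise the level by 10·log₁₀(4) = 6.02 dB.
L_total = 60.6 + 6.02 = 66.6 dB SPL.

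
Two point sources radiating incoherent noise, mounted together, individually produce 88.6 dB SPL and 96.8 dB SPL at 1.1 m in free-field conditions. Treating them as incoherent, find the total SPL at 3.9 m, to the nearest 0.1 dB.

86.4 dB SPL

Combined at 1.1 m: 10·log₁₀(10^(88.6/10)+10^(96.8/10)) = 97.41 dB SPL.
Then apply −20·log₁₀(3.9/1.1) = -10.99 dB → 86.4 dB SPL.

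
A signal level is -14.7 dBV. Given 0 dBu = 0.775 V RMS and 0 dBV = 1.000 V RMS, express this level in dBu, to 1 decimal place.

-12.5 dBu

The offset between the scales is 20·log₁₀(0.775/1.000) = −2.214 dB.
So dBu = -14.7 + 2.214 = -12.5 dBu.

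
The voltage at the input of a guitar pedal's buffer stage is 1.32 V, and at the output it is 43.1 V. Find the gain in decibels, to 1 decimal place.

Voltage ratio → dB uses the 20·log₁₀ form:
20·log₁₀(43.1/1.32) = 20·log₁₀(32.65) = 30.3 dB.

30.3 dB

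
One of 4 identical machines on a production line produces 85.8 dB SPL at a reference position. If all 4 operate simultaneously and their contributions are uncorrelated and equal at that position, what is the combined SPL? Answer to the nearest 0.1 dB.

91.8 dB SPL

4 equal incoherent sources raise the level by 10·log₁₀(4) = 6.02 dB.
L_total = 85.8 + 6.02 = 91.8 dB SPL.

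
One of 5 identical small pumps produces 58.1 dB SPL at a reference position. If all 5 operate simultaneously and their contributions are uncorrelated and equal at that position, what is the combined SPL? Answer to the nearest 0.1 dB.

5 equal incoherent sources raise the level by 10·log₁₀(5) = 6.99 dB.
L_total = 58.1 + 6.99 = 65.1 dB SPL.

65.1 dB SPL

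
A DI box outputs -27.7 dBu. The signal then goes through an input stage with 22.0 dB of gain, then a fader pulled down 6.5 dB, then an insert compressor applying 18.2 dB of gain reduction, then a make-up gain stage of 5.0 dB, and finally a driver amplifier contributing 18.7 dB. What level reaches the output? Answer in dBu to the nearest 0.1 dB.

-6.7 dBu

Cascaded gains and losses add directly in dB.
-27.7 + 22.0 − 6.5 − 18.2 + 5.0 + 18.7 = -6.7 dBu.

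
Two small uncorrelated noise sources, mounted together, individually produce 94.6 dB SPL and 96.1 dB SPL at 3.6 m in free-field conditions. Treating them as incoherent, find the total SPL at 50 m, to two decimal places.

Combined at 3.6 m: 10·log₁₀(10^(94.6/10)+10^(96.1/10)) = 98.425 dB SPL.
Then apply −20·log₁₀(50/3.6) = -22.853 dB → 75.57 dB SPL.

75.57 dB SPL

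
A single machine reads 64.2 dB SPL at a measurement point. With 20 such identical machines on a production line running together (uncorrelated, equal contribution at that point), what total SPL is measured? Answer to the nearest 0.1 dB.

20 equal incoherent sources raise the level by 10·log₁₀(20) = 13.01 dB.
L_total = 64.2 + 13.01 = 77.2 dB SPL.

77.2 dB SPL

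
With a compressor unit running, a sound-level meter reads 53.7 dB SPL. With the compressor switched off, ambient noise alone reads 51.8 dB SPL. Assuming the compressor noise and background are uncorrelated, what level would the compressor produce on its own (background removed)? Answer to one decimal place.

Remove the background by subtracting linear intensities:
L_src = 10·log₁₀(10^(53.7/10) − 10^(51.8/10)) = 10·log₁₀(83070) = 49.2 dB SPL.

49.2 dB SPL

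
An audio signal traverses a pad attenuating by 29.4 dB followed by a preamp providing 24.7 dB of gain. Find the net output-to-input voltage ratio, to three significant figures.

0.582

Net gain = (−29.4) + 24.7 = -4.7 dB.
Voltage ratio = 10^(-4.7/20) = 0.582.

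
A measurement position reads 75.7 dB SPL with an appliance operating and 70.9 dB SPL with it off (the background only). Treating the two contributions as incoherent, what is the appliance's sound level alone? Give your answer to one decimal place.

Background correction is a power subtraction:
L_src = 10·log₁₀(10^(75.7/10) − 10^(70.9/10)) = 10·log₁₀(24850000) = 74.0 dB SPL.

74.0 dB SPL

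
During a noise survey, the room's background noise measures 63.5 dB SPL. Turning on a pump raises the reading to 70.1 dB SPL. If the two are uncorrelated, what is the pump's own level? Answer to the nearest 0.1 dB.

69.0 dB SPL

Subtract intensities: L_src = 10·log₁₀(10^(L_total/10) − 10^(L_bg/10)).
L_src = 10·log₁₀(10^(70.1/10) − 10^(63.5/10)) = 10·log₁₀(7994000) = 69.0 dB SPL.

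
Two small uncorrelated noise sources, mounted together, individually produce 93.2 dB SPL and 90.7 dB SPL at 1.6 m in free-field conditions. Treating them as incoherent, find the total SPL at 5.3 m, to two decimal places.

Combined at 1.6 m: 10·log₁₀(10^(93.2/10)+10^(90.7/10)) = 95.138 dB SPL.
Then apply −20·log₁₀(5.3/1.6) = -10.403 dB → 84.73 dB SPL.

84.73 dB SPL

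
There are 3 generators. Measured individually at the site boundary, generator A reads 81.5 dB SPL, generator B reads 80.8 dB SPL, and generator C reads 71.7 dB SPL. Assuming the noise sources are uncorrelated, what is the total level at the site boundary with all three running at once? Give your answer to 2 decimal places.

Uncorrelated sources add in intensity (power), not in dB.
L_total = 10·log₁₀(10^(81.5/10) + 10^(80.8/10) + 10^(71.7/10)) = 10·log₁₀(276300000) = 84.41 dB SPL.

84.41 dB SPL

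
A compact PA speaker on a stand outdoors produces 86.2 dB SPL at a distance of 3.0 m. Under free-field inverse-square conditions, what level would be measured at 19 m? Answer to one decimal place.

For a point source in a free field, ΔL = −20·log₁₀(d₂/d₁).
ΔL = −20·log₁₀(19/3.0) = -16.03 dB, so L₂ = 86.2 + (-16.03) = 70.2 dB SPL.

70.2 dB SPL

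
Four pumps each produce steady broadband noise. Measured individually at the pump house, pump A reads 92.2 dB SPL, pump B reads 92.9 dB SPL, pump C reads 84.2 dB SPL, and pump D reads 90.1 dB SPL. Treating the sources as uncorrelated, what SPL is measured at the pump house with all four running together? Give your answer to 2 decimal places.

Incoherent sources sum as intensities:
L_total = 10·log₁₀(10^(92.2/10) + 10^(92.9/10) + 10^(84.2/10) + 10^(90.1/10)) = 10·log₁₀(4896000000) = 96.90 dB SPL.

96.90 dB SPL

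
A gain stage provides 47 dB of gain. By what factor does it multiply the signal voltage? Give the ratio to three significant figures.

Voltage ratio = 10^(dB/20).
10^(47/20) = 10^(2.350) = 224.

224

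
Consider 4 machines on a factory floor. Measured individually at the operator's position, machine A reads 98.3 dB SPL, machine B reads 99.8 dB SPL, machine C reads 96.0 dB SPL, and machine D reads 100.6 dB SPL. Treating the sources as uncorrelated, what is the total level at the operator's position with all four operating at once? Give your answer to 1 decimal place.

Uncorrelated sources add in intensity (power), not in dB.
L_total = 10·log₁₀(10^(98.3/10) + 10^(99.8/10) + 10^(96.0/10) + 10^(100.6/10)) = 10·log₁₀(31773000000) = 105.0 dB SPL.

105.0 dB SPL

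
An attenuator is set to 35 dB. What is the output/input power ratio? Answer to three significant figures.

0.000316

Power ratio = 10^(dB/10).
10^(-35/10) = 10^(-3.500) = 0.000316.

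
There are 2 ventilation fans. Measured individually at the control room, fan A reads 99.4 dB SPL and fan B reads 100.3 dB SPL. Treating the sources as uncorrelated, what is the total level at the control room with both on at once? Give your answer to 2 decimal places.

Uncorrelated sources add in intensity (power), not in dB.
L_total = 10·log₁₀(10^(99.4/10) + 10^(100.3/10)) = 10·log₁₀(19425000000) = 102.88 dB SPL.

102.88 dB SPL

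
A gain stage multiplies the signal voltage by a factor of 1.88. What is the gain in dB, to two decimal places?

5.48 dB

Voltage is an amplitude quantity, so gain = 20·log₁₀(V_out/V_in).
20·log₁₀(1.88) = 5.48 dB.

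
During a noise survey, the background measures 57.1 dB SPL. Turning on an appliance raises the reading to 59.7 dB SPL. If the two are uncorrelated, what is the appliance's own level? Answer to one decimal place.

56.2 dB SPL

Background correction is a power subtraction:
L_src = 10·log₁₀(10^(59.7/10) − 10^(57.1/10)) = 10·log₁₀(420400) = 56.2 dB SPL.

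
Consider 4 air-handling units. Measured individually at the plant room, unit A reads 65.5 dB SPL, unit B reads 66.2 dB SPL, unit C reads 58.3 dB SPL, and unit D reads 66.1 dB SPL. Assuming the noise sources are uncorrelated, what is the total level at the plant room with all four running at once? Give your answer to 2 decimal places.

Incoherent sources sum as intensities:
L_total = 10·log₁₀(10^(65.5/10) + 10^(66.2/10) + 10^(58.3/10) + 10^(66.1/10)) = 10·log₁₀(12470000) = 70.96 dB SPL.

70.96 dB SPL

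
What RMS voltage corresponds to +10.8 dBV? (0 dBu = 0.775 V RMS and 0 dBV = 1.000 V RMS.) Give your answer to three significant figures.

V = 1.000 V × 10^(+10.8/20).
= 1.000 × 3.467 = 3.47 V.

3.47 V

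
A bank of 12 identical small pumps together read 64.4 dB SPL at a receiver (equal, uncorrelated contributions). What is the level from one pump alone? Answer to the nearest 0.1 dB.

53.6 dB SPL

12 equal incoherent sources add 10·log₁₀(12) = 10.79 dB over one source.
L_one = 64.4 − 10.79 = 53.6 dB SPL.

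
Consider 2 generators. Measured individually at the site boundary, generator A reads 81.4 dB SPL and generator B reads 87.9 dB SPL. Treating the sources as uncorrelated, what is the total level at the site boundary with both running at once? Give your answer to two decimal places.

Add the sources as powers (linear), then convert back to dB:
L_total = 10·log₁₀(10^(81.4/10) + 10^(87.9/10)) = 10·log₁₀(754600000) = 88.78 dB SPL.

88.78 dB SPL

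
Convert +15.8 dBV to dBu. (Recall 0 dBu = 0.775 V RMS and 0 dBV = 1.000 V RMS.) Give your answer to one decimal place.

+18.0 dBu

The offset between the scales is 20·log₁₀(0.775/1.000) = −2.214 dB.
So dBu = +15.8 + 2.214 = +18.0 dBu.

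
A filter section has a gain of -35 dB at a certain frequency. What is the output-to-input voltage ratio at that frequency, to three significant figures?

0.0178

Voltage ratio = 10^(dB/20).
10^(-35/20) = 10^(-1.750) = 0.0178.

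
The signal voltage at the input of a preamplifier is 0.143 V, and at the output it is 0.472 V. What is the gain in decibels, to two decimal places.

10.37 dB

Voltage is an amplitude quantity, so gain = 20·log₁₀(V_out/V_in).
20·log₁₀(0.472/0.143) = 20·log₁₀(3.301) = 10.37 dB.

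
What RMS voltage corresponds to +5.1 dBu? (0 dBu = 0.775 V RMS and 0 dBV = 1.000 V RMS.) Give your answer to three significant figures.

V = 0.775 V × 10^(+5.1/20).
= 0.775 × 1.799 = 1.39 V.

1.39 V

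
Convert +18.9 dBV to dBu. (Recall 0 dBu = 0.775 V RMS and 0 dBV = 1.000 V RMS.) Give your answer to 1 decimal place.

The offset between the scales is 20·log₁₀(0.775/1.000) = −2.214 dB.
So dBu = +18.9 + 2.214 = +21.1 dBu.

+21.1 dBu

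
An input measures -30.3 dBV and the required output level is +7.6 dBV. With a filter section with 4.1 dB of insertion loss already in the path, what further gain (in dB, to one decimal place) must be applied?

42.0 dB

The required make-up gain is the shortfall in the dB sum.
G = +7.6 − (-30.3) + 4.1 = 42.0 dB.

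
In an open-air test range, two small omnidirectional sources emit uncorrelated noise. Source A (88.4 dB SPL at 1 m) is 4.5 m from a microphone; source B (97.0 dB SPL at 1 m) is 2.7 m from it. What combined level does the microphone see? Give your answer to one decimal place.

At the listener: L_A = 88.4 − 20·log₁₀(4.5) = 75.34 dB; L_B = 97.0 − 20·log₁₀(2.7) = 88.37 dB.
Combined: 10·log₁₀(10^(75.34/10)+10^(88.37/10)) = 88.6 dB SPL.

88.6 dB SPL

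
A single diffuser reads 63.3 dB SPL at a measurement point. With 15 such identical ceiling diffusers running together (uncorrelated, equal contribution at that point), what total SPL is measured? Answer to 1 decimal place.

75.1 dB SPL

15 equal incoherent sources raise the level by 10·log₁₀(15) = 11.76 dB.
L_total = 63.3 + 11.76 = 75.1 dB SPL.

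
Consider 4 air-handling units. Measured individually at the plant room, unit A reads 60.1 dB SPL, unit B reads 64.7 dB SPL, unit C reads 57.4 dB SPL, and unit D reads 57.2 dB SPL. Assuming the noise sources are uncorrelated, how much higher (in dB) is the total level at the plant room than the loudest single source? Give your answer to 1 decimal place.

Add the sources as powers (linear), then convert back to dB:
L_total = 10·log₁₀(10^(60.1/10) + 10^(64.7/10) + 10^(57.4/10) + 10^(57.2/10)) = 67.03 dB SPL.
Excess over the loudest (64.7 dB): 67.03 − 64.7 = 2.3 dB.

2.3 dB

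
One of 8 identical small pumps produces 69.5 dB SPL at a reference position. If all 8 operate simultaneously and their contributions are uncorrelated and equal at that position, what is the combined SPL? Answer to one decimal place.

78.5 dB SPL

8 equal incoherent sources raise the level by 10·log₁₀(8) = 9.03 dB.
L_total = 69.5 + 9.03 = 78.5 dB SPL.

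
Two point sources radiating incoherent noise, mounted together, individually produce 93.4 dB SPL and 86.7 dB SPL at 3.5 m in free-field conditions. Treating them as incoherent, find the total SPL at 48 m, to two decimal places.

Combined at 3.5 m: 10·log₁₀(10^(93.4/10)+10^(86.7/10)) = 94.241 dB SPL.
Then apply −20·log₁₀(48/3.5) = -22.743 dB → 71.50 dB SPL.

71.50 dB SPL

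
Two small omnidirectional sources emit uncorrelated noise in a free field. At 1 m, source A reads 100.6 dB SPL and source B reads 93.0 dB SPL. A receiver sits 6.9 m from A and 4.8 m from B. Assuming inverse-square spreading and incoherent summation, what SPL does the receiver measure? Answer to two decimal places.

85.16 dB SPL

At the listener: L_A = 100.6 − 20·log₁₀(6.9) = 83.823 dB; L_B = 93.0 − 20·log₁₀(4.8) = 79.375 dB.
Combined: 10·log₁₀(10^(83.823/10)+10^(79.375/10)) = 85.16 dB SPL.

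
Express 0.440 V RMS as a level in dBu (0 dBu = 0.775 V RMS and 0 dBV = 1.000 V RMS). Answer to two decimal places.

dBu = 20·log₁₀(V / 0.775 V).
20·log₁₀(0.440/0.775) = -4.92 dBu.

-4.92 dBu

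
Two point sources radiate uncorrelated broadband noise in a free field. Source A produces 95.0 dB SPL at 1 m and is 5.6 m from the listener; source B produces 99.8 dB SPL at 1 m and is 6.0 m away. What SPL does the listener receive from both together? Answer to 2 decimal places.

At the listener: L_A = 95.0 − 20·log₁₀(5.6) = 80.036 dB; L_B = 99.8 − 20·log₁₀(6.0) = 84.237 dB.
Combined: 10·log₁₀(10^(80.036/10)+10^(84.237/10)) = 85.64 dB SPL.

85.64 dB SPL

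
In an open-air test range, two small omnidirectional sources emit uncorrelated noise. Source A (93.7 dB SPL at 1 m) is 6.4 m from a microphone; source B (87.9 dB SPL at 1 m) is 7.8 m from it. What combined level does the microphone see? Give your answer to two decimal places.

78.28 dB SPL

At the listener: L_A = 93.7 − 20·log₁₀(6.4) = 77.576 dB; L_B = 87.9 − 20·log₁₀(7.8) = 70.058 dB.
Combined: 10·log₁₀(10^(77.576/10)+10^(70.058/10)) = 78.28 dB SPL.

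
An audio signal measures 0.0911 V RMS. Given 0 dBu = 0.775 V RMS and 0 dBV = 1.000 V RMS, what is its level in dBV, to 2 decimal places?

-20.81 dBV

dBV = 20·log₁₀(V / 1.000 V).
20·log₁₀(0.0911/1.000) = -20.81 dBV.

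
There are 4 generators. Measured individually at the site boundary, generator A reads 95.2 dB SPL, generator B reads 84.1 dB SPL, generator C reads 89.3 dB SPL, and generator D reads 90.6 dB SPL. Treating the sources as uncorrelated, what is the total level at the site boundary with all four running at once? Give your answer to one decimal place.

Incoherent sources sum as intensities:
L_total = 10·log₁₀(10^(95.2/10) + 10^(84.1/10) + 10^(89.3/10) + 10^(90.6/10)) = 10·log₁₀(5568000000) = 97.5 dB SPL.

97.5 dB SPL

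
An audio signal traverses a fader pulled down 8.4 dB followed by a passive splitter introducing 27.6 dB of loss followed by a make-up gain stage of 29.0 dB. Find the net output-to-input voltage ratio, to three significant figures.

Net gain = (−8.4) + (−27.6) + 29.0 = -7.0 dB.
Voltage ratio = 10^(-7.0/20) = 0.447.

0.447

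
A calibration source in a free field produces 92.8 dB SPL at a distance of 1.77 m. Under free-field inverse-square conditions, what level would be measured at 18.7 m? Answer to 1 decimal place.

Inverse-square spreading gives ΔL = −20·log₁₀(d₂/d₁).
ΔL = −20·log₁₀(18.7/1.77) = -20.48 dB, so L₂ = 92.8 + (-20.48) = 72.3 dB SPL.

72.3 dB SPL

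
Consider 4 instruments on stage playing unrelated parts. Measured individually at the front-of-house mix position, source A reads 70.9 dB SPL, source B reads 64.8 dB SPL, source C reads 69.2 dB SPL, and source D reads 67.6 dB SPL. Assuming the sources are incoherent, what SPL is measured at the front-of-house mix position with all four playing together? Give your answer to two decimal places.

Add the sources as powers (linear), then convert back to dB:
L_total = 10·log₁₀(10^(70.9/10) + 10^(64.8/10) + 10^(69.2/10) + 10^(67.6/10)) = 10·log₁₀(29390000) = 74.68 dB SPL.

74.68 dB SPL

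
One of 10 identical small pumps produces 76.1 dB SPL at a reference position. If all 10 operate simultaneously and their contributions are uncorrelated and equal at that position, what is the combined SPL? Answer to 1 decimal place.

10 equal incoherent sources raise the level by 10·log₁₀(10) = 10.00 dB.
L_total = 76.1 + 10.00 = 86.1 dB SPL.

86.1 dB SPL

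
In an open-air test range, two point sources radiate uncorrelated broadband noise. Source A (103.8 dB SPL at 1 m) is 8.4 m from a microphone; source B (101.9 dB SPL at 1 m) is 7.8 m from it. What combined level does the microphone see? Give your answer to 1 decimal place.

87.7 dB SPL

At the listener: L_A = 103.8 − 20·log₁₀(8.4) = 85.31 dB; L_B = 101.9 − 20·log₁₀(7.8) = 84.06 dB.
Combined: 10·log₁₀(10^(85.31/10)+10^(84.06/10)) = 87.7 dB SPL.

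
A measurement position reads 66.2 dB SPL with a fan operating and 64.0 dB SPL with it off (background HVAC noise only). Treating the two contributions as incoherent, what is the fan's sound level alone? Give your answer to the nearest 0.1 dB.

62.2 dB SPL

Subtract intensities: L_src = 10·log₁₀(10^(L_total/10) − 10^(L_bg/10)).
L_src = 10·log₁₀(10^(66.2/10) − 10^(64.0/10)) = 10·log₁₀(1657000) = 62.2 dB SPL.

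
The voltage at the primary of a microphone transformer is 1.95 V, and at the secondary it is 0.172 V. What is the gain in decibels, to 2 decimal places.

Voltage is an amplitude quantity, so gain = 20·log₁₀(V_out/V_in).
20·log₁₀(0.172/1.95) = 20·log₁₀(0.08821) = -21.09 dB.

-21.09 dB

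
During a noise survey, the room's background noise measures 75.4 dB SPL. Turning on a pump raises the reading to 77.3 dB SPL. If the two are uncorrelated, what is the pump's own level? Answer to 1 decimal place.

72.8 dB SPL

Subtract intensities: L_src = 10·log₁₀(10^(L_total/10) − 10^(L_bg/10)).
L_src = 10·log₁₀(10^(77.3/10) − 10^(75.4/10)) = 10·log₁₀(19030000) = 72.8 dB SPL.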